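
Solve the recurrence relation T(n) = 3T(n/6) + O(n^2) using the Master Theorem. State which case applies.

Master Theorem for T(n) = 3T(n/6) + O(n^2):

a = 3, b = 6, c = 2
log_b(a) = log_6(3) = 0.6131

Case 3: c = 2 > log_6(3) = 0.6131
T(n) = O(n^2) = O(n^2)

For T(n) = 3T(n/6) + O(n^2): log_6(3) = 0.6131. This is Case 3 of the Master Theorem (c > log_b(a), work dominated by root), giving O(n^2).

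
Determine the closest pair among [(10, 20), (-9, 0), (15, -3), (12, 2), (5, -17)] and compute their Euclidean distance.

Computing all pairwise distances among 5 points:

d((10, 20), (-9, 0)) = 27.5862
d((10, 20), (15, -3)) = 23.5372
d((10, 20), (12, 2)) = 18.1108
d((10, 20), (5, -17)) = 37.3363
d((-9, 0), (15, -3)) = 24.1868
d((-9, 0), (12, 2)) = 21.095
d((-9, 0), (5, -17)) = 22.0227
d((15, -3), (12, 2)) = 5.831 <-- minimum
d((15, -3), (5, -17)) = 17.2047
d((12, 2), (5, -17)) = 20.2485

Closest pair: (15, -3) and (12, 2) with distance 5.831

The closest pair is (15, -3) and (12, 2) with Euclidean distance 5.831. For 5 points, brute-force pairwise comparison is shown above. For large n, the divide-and-conquer algorithm (sort by x, recurse on halves, check the dividing strip) achieves O(n log n).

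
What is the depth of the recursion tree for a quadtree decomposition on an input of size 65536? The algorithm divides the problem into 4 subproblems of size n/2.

For divide and conquer with division factor 2:

Problem sizes at each level:
Level 0: 65536
Level 1: 32768
Level 2: 16384
Level 3: 8192
Level 4: 4096
Level 5: 2048
Level 6: 1024
Level 7: 512
Level 8: 256
Level 9: 128
Level 10: 64
Level 11: 32
Level 12: 16
Level 13: 8
Level 14: 4
Level 15: 2
Level 16: 1

The root is level 0 and the size-1 base case is level 16 (the tree spans levels 0 through 16, i.e. 17 levels counting the root), so the depth is the number of divisions: log_2(65536) = 16

The recursion tree depth is log_2(65536) = 16. At each level, the problem size is divided by 2, so it takes 16 divisions to reduce to a base case of size 1. The algorithm makes 4 recursive calls at each level.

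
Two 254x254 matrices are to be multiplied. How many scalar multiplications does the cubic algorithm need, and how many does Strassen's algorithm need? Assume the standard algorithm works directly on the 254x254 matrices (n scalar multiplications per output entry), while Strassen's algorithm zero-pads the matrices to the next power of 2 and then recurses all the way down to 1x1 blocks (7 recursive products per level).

Matrix multiplication for 254x254 matrices:

Strassen's algorithm requires power-of-2 dimensions. Pad 254x254 to 256x256 (next power of 2).

Standard algorithm: 254^3 = 16387064 multiplications
Strassen's algorithm: 7^(log2(256)) = 7^8 = 5764801 multiplications
Savings: 16387064 - 5764801 = 10622263 multiplications

Standard: 16387064 multiplications (254^3). Strassen: 5764801 multiplications (7^8, after padding to 256x256). Strassen reduces 8 recursive multiplications to 7 at each level.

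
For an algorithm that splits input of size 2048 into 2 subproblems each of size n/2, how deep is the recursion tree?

For divide and conquer with division factor 2:

Problem sizes at each level:
Level 0: 2048
Level 1: 1024
Level 2: 512
Level 3: 256
Level 4: 128
Level 5: 64
Level 6: 32
Level 7: 16
Level 8: 8
Level 9: 4
Level 10: 2
Level 11: 1

The root is level 0 and the size-1 base case is level 11 (the tree spans levels 0 through 11, i.e. 12 levels counting the root), so the depth is the number of divisions: log_2(2048) = 11

The recursion tree depth is log_2(2048) = 11. At each level, the problem size is divided by 2, so it takes 11 divisions to reduce to a base case of size 1. The algorithm makes 2 recursive calls at each level.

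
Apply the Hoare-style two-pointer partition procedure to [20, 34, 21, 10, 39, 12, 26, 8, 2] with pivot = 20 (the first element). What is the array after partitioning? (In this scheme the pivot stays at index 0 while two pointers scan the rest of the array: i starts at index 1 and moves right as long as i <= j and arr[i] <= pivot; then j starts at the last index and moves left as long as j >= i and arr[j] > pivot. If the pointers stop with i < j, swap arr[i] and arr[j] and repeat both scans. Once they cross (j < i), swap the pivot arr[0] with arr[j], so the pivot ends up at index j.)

Hoare-style two-pointer partition with pivot = 20:

Initial array: [20, 34, 21, 10, 39, 12, 26, 8, 2]

Pointers start at i = 1, j = 8.
i stops at index 1 (arr[1]=34 > 20), j stops at index 8 (arr[8]=2 <= 20): swap arr[1] and arr[8], array becomes [20, 2, 21, 10, 39, 12, 26, 8, 34]
i stops at index 2 (arr[2]=21 > 20), j stops at index 7 (arr[7]=8 <= 20): swap arr[2] and arr[7], array becomes [20, 2, 8, 10, 39, 12, 26, 21, 34]
i stops at index 4 (arr[4]=39 > 20), j stops at index 5 (arr[5]=12 <= 20): swap arr[4] and arr[5], array becomes [20, 2, 8, 10, 12, 39, 26, 21, 34]
i ends at 5, j ends at 4: the pointers have crossed (j < i), so scanning stops.

Swap pivot arr[0] with arr[4] to place pivot at position 4: [12, 2, 8, 10, 20, 39, 26, 21, 34]
Pivot position: 4

After partitioning with pivot 20, the array becomes [12, 2, 8, 10, 20, 39, 26, 21, 34]. The pivot is placed at index 4. All elements to the left of the pivot are <= 20, and all elements to the right are > 20.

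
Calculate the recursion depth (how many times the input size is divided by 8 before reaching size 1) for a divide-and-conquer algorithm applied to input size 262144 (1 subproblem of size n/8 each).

For divide and conquer with division factor 8:

Problem sizes at each level:
Level 0: 262144
Level 1: 32768
Level 2: 4096
Level 3: 512
Level 4: 64
Level 5: 8
Level 6: 1

The root is level 0 and the size-1 base case is level 6 (the tree spans levels 0 through 6, i.e. 7 levels counting the root), so the depth is the number of divisions: log_8(262144) = 6

The recursion tree depth is log_8(262144) = 6. At each level, the problem size is divided by 8, so it takes 6 divisions to reduce to a base case of size 1. The algorithm makes 1 recursive call at each level.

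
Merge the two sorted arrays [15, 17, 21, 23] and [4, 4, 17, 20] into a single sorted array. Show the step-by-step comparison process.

Merging process:

Compare 15 vs 4: take 4 from right. Merged: [4]
Compare 15 vs 4: take 4 from right. Merged: [4, 4]
Compare 15 vs 17: take 15 from left. Merged: [4, 4, 15]
Compare 17 vs 17: take 17 from left. Merged: [4, 4, 15, 17]
Compare 21 vs 17: take 17 from right. Merged: [4, 4, 15, 17, 17]
Compare 21 vs 20: take 20 from right. Merged: [4, 4, 15, 17, 17, 20]
Append remaining from left: [21, 23]. Merged: [4, 4, 15, 17, 17, 20, 21, 23]

Final merged array: [4, 4, 15, 17, 17, 20, 21, 23]
Total comparisons: 6

The merged array is [4, 4, 15, 17, 17, 20, 21, 23], requiring 6 comparisons. The merge step runs in O(n) time where n is the total number of elements.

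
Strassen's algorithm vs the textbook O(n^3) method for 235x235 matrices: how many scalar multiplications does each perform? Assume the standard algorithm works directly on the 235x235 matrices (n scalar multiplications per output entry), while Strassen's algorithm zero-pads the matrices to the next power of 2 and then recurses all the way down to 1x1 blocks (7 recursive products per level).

Matrix multiplication for 235x235 matrices:

Strassen's algorithm requires power-of-2 dimensions. Pad 235x235 to 256x256 (next power of 2).

Standard algorithm: 235^3 = 12977875 multiplications
Strassen's algorithm: 7^(log2(256)) = 7^8 = 5764801 multiplications
Savings: 12977875 - 5764801 = 7213074 multiplications

Standard: 12977875 multiplications (235^3). Strassen: 5764801 multiplications (7^8, after padding to 256x256). Strassen reduces 8 recursive multiplications to 7 at each level.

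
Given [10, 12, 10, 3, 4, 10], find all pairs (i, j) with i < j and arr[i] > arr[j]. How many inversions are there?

Finding inversions in [10, 12, 10, 3, 4, 10]:

(0, 3): arr[0]=10 > arr[3]=3
(0, 4): arr[0]=10 > arr[4]=4
(1, 2): arr[1]=12 > arr[2]=10
(1, 3): arr[1]=12 > arr[3]=3
(1, 4): arr[1]=12 > arr[4]=4
(1, 5): arr[1]=12 > arr[5]=10
(2, 3): arr[2]=10 > arr[3]=3
(2, 4): arr[2]=10 > arr[4]=4

Total inversions: 8

The array has 8 inversion(s): (0,3), (0,4), (1,2), (1,3), (1,4), (1,5), (2,3), (2,4). Each pair (i,j) satisfies i < j and arr[i] > arr[j].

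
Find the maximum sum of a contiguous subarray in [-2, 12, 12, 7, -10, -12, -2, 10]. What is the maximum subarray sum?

Using Kadane's algorithm on [-2, 12, 12, 7, -10, -12, -2, 10]:

Scanning through the array:
Position 1 (value 12): max_ending_here = 12, max_so_far = 12
Position 2 (value 12): max_ending_here = 24, max_so_far = 24
Position 3 (value 7): max_ending_here = 31, max_so_far = 31
Position 4 (value -10): max_ending_here = 21, max_so_far = 31
Position 5 (value -12): max_ending_here = 9, max_so_far = 31
Position 6 (value -2): max_ending_here = 7, max_so_far = 31
Position 7 (value 10): max_ending_here = 17, max_so_far = 31

Maximum subarray: [12, 12, 7]
Maximum sum: 31

The maximum subarray is [12, 12, 7] with sum 31. This subarray runs from index 1 to index 3.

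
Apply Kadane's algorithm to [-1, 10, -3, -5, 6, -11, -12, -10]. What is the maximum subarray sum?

Using Kadane's algorithm on [-1, 10, -3, -5, 6, -11, -12, -10]:

Scanning through the array:
Position 1 (value 10): max_ending_here = 10, max_so_far = 10
Position 2 (value -3): max_ending_here = 7, max_so_far = 10
Position 3 (value -5): max_ending_here = 2, max_so_far = 10
Position 4 (value 6): max_ending_here = 8, max_so_far = 10
Position 5 (value -11): max_ending_here = -3, max_so_far = 10
Position 6 (value -12): max_ending_here = -12, max_so_far = 10
Position 7 (value -10): max_ending_here = -10, max_so_far = 10

Maximum subarray: [10]
Maximum sum: 10

The maximum subarray is [10] with sum 10. This subarray runs from index 1 to index 1.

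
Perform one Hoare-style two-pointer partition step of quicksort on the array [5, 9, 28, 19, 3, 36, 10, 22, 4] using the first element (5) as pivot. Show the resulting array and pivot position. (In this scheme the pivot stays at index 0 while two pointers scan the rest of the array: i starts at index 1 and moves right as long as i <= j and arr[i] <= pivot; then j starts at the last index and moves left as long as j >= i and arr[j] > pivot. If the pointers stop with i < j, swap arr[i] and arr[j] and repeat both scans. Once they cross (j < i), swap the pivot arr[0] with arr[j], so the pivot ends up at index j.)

Hoare-style two-pointer partition with pivot = 5:

Initial array: [5, 9, 28, 19, 3, 36, 10, 22, 4]

Pointers start at i = 1, j = 8.
i stops at index 1 (arr[1]=9 > 5), j stops at index 8 (arr[8]=4 <= 5): swap arr[1] and arr[8], array becomes [5, 4, 28, 19, 3, 36, 10, 22, 9]
i stops at index 2 (arr[2]=28 > 5), j stops at index 4 (arr[4]=3 <= 5): swap arr[2] and arr[4], array becomes [5, 4, 3, 19, 28, 36, 10, 22, 9]
i ends at 3, j ends at 2: the pointers have crossed (j < i), so scanning stops.

Swap pivot arr[0] with arr[2] to place pivot at position 2: [3, 4, 5, 19, 28, 36, 10, 22, 9]
Pivot position: 2

After partitioning with pivot 5, the array becomes [3, 4, 5, 19, 28, 36, 10, 22, 9]. The pivot is placed at index 2. All elements to the left of the pivot are <= 5, and all elements to the right are > 5.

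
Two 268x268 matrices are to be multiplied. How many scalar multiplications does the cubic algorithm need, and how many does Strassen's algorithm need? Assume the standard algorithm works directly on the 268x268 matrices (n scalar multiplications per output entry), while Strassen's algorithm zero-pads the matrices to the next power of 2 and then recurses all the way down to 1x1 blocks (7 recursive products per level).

Matrix multiplication for 268x268 matrices:

Strassen's algorithm requires power-of-2 dimensions. Pad 268x268 to 512x512 (next power of 2).

Standard algorithm: 268^3 = 19248832 multiplications
Strassen's algorithm: 7^(log2(512)) = 7^9 = 40353607 multiplications
Difference: 19248832 - 40353607 = -21104775 (Strassen uses MORE here due to padding overhead — for small or just-over-power-of-2 n, padding can outweigh the per-level savings)

Standard: 19248832 multiplications (268^3). Strassen: 40353607 multiplications (7^9, after padding to 512x512). Strassen reduces 8 recursive multiplications to 7 at each level.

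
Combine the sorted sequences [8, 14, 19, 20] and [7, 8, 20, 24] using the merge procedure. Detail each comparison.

Merging process:

Compare 8 vs 7: take 7 from right. Merged: [7]
Compare 8 vs 8: take 8 from left. Merged: [7, 8]
Compare 14 vs 8: take 8 from right. Merged: [7, 8, 8]
Compare 14 vs 20: take 14 from left. Merged: [7, 8, 8, 14]
Compare 19 vs 20: take 19 from left. Merged: [7, 8, 8, 14, 19]
Compare 20 vs 20: take 20 from left. Merged: [7, 8, 8, 14, 19, 20]
Append remaining from right: [20, 24]. Merged: [7, 8, 8, 14, 19, 20, 20, 24]

Final merged array: [7, 8, 8, 14, 19, 20, 20, 24]
Total comparisons: 6

The merged array is [7, 8, 8, 14, 19, 20, 20, 24], requiring 6 comparisons. The merge step runs in O(n) time where n is the total number of elements.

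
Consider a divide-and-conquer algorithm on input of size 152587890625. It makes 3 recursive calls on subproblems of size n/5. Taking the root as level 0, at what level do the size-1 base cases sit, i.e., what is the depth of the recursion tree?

For divide and conquer with division factor 5:

Problem sizes at each level:
Level 0: 152587890625
Level 1: 30517578125
Level 2: 6103515625
Level 3: 1220703125
Level 4: 244140625
Level 5: 48828125
Level 6: 9765625
Level 7: 1953125
Level 8: 390625
Level 9: 78125
Level 10: 15625
Level 11: 3125
Level 12: 625
Level 13: 125
Level 14: 25
Level 15: 5
Level 16: 1

The root is level 0 and the size-1 base case is level 16 (the tree spans levels 0 through 16, i.e. 17 levels counting the root), so the depth is the number of divisions: log_5(152587890625) = 16

The recursion tree depth is log_5(152587890625) = 16. At each level, the problem size is divided by 5, so it takes 16 divisions to reduce to a base case of size 1. The algorithm makes 3 recursive calls at each level.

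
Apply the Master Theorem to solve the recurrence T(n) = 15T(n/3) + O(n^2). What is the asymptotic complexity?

Master Theorem for T(n) = 15T(n/3) + O(n^2):

a = 15, b = 3, c = 2
log_b(a) = log_3(15) = 2.4650

Case 1: c = 2 < log_3(15) = 2.4650
T(n) = O(n^(log_3 15))

For T(n) = 15T(n/3) + O(n^2): log_3(15) = 2.4650. This is Case 1 of the Master Theorem (c < log_b(a), work dominated by leaves), giving O(n^(log_3 15)).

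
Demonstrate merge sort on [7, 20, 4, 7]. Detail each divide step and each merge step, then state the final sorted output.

Merge sort trace:

Split: [7, 20, 4, 7] -> [7, 20] and [4, 7]
  Split: [7, 20] -> [7] and [20]
  Merge: [7] + [20] -> [7, 20]
  Split: [4, 7] -> [4] and [7]
  Merge: [4] + [7] -> [4, 7]
Merge: [7, 20] + [4, 7] -> [4, 7, 7, 20]

Final sorted array: [4, 7, 7, 20]

The merge sort proceeds by recursively splitting the array and merging sorted halves.
After all merges, the sorted array is [4, 7, 7, 20].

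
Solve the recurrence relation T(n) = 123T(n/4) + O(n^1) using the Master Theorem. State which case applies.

Master Theorem for T(n) = 123T(n/4) + O(n^1):

a = 123, b = 4, c = 1
log_b(a) = log_4(123) = 3.4713

Case 1: c = 1 < log_4(123) = 3.4713
T(n) = O(n^(log_4 123))

For T(n) = 123T(n/4) + O(n^1): log_4(123) = 3.4713. This is Case 1 of the Master Theorem (c < log_b(a), work dominated by leaves), giving O(n^(log_4 123)).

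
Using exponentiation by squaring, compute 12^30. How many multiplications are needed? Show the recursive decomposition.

Computing 12^30 by squaring (build up from 12^1; each line after the first costs one multiplication):

12^1 = 12
12^2 = (12^1)^2 = 12^2 = 144
12^3 = 12 * 12^2 = 12 * 144 = 1728
12^6 = (12^3)^2 = 1728^2 = 2985984
12^7 = 12 * 12^6 = 12 * 2985984 = 35831808
12^14 = (12^7)^2 = 35831808^2 = 1283918464548864
12^15 = 12 * 12^14 = 12 * 1283918464548864 = 15407021574586368
12^30 = (12^15)^2 = 15407021574586368^2 = 237376313799769806328950291431424

Result: 237376313799769806328950291431424
Multiplications needed: 7 (7 lines after 12^1)

12^30 = 237376313799769806328950291431424. Using exponentiation by squaring, this requires 7 multiplications. The key idea: if the exponent is even, square the half-power; if odd, multiply by the base once.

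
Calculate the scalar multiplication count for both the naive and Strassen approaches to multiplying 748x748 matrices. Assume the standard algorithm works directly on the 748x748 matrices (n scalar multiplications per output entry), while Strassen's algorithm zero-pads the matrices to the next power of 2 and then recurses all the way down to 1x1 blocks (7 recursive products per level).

Matrix multiplication for 748x748 matrices:

Strassen's algorithm requires power-of-2 dimensions. Pad 748x748 to 1024x1024 (next power of 2).

Standard algorithm: 748^3 = 418508992 multiplications
Strassen's algorithm: 7^(log2(1024)) = 7^10 = 282475249 multiplications
Savings: 418508992 - 282475249 = 136033743 multiplications

Standard: 418508992 multiplications (748^3). Strassen: 282475249 multiplications (7^10, after padding to 1024x1024). Strassen reduces 8 recursive multiplications to 7 at each level.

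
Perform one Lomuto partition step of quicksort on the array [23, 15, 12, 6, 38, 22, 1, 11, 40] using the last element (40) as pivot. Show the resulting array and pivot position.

Lomuto partition with pivot = 40:

Initial array: [23, 15, 12, 6, 38, 22, 1, 11, 40]

arr[0]=23 <= 40: swap with position 0, array becomes [23, 15, 12, 6, 38, 22, 1, 11, 40]
arr[1]=15 <= 40: swap with position 1, array becomes [23, 15, 12, 6, 38, 22, 1, 11, 40]
arr[2]=12 <= 40: swap with position 2, array becomes [23, 15, 12, 6, 38, 22, 1, 11, 40]
arr[3]=6 <= 40: swap with position 3, array becomes [23, 15, 12, 6, 38, 22, 1, 11, 40]
arr[4]=38 <= 40: swap with position 4, array becomes [23, 15, 12, 6, 38, 22, 1, 11, 40]
arr[5]=22 <= 40: swap with position 5, array becomes [23, 15, 12, 6, 38, 22, 1, 11, 40]
arr[6]=1 <= 40: swap with position 6, array becomes [23, 15, 12, 6, 38, 22, 1, 11, 40]
arr[7]=11 <= 40: swap with position 7, array becomes [23, 15, 12, 6, 38, 22, 1, 11, 40]

Place pivot at position 8: [23, 15, 12, 6, 38, 22, 1, 11, 40]
Pivot position: 8

After partitioning with pivot 40, the array becomes [23, 15, 12, 6, 38, 22, 1, 11, 40]. The pivot is placed at index 8. All elements to the left of the pivot are <= 40, and all elements to the right are > 40.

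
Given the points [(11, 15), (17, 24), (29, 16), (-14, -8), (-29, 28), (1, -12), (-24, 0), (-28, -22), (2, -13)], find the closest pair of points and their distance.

Computing all pairwise distances among 9 points:

d((11, 15), (17, 24)) = 10.8167
d((11, 15), (29, 16)) = 18.0278
d((11, 15), (-14, -8)) = 33.9706
d((11, 15), (-29, 28)) = 42.0595
d((11, 15), (1, -12)) = 28.7924
d((11, 15), (-24, 0)) = 38.0789
d((11, 15), (-28, -22)) = 53.7587
d((11, 15), (2, -13)) = 29.4109
d((17, 24), (29, 16)) = 14.4222
d((17, 24), (-14, -8)) = 44.5533
d((17, 24), (-29, 28)) = 46.1736
d((17, 24), (1, -12)) = 39.3954
d((17, 24), (-24, 0)) = 47.5079
d((17, 24), (-28, -22)) = 64.3506
d((17, 24), (2, -13)) = 39.9249
d((29, 16), (-14, -8)) = 49.2443
d((29, 16), (-29, 28)) = 59.2284
d((29, 16), (1, -12)) = 39.598
d((29, 16), (-24, 0)) = 55.3624
d((29, 16), (-28, -22)) = 68.5055
d((29, 16), (2, -13)) = 39.6232
d((-14, -8), (-29, 28)) = 39.0
d((-14, -8), (1, -12)) = 15.5242
d((-14, -8), (-24, 0)) = 12.8062
d((-14, -8), (-28, -22)) = 19.799
d((-14, -8), (2, -13)) = 16.7631
d((-29, 28), (1, -12)) = 50.0
d((-29, 28), (-24, 0)) = 28.4429
d((-29, 28), (-28, -22)) = 50.01
d((-29, 28), (2, -13)) = 51.4004
d((1, -12), (-24, 0)) = 27.7308
d((1, -12), (-28, -22)) = 30.6757
d((1, -12), (2, -13)) = 1.4142 <-- minimum
d((-24, 0), (-28, -22)) = 22.3607
d((-24, 0), (2, -13)) = 29.0689
d((-28, -22), (2, -13)) = 31.3209

Closest pair: (1, -12) and (2, -13) with distance 1.4142

The closest pair is (1, -12) and (2, -13) with Euclidean distance 1.4142. For 9 points, brute-force pairwise comparison is shown above. For large n, the divide-and-conquer algorithm (sort by x, recurse on halves, check the dividing strip) achieves O(n log n).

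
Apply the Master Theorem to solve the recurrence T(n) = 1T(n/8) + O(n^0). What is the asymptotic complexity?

Master Theorem for T(n) = 1T(n/8) + O(n^0):

a = 1, b = 8, c = 0
log_b(a) = log_8(1) = 0.0000

Case 2: c = 0 = log_8(1) = 0.0000
T(n) = O(n^0 log n) = O(log n)

For T(n) = 1T(n/8) + O(n^0): log_8(1) = 0.0000. This is Case 2 of the Master Theorem (c = log_b(a), equal work at all levels), giving O(log n).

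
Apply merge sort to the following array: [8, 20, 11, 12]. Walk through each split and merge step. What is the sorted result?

Merge sort trace:

Split: [8, 20, 11, 12] -> [8, 20] and [11, 12]
  Split: [8, 20] -> [8] and [20]
  Merge: [8] + [20] -> [8, 20]
  Split: [11, 12] -> [11] and [12]
  Merge: [11] + [12] -> [11, 12]
Merge: [8, 20] + [11, 12] -> [8, 11, 12, 20]

Final sorted array: [8, 11, 12, 20]

The merge sort proceeds by recursively splitting the array and merging sorted halves.
After all merges, the sorted array is [8, 11, 12, 20].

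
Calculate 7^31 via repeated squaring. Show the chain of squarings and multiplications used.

Computing 7^31 by squaring (build up from 7^1; each line after the first costs one multiplication):

7^1 = 7
7^2 = (7^1)^2 = 7^2 = 49
7^3 = 7 * 7^2 = 7 * 49 = 343
7^6 = (7^3)^2 = 343^2 = 117649
7^7 = 7 * 7^6 = 7 * 117649 = 823543
7^14 = (7^7)^2 = 823543^2 = 678223072849
7^15 = 7 * 7^14 = 7 * 678223072849 = 4747561509943
7^30 = (7^15)^2 = 4747561509943^2 = 22539340290692258087863249
7^31 = 7 * 7^30 = 7 * 22539340290692258087863249 = 157775382034845806615042743

Result: 157775382034845806615042743
Multiplications needed: 8 (8 lines after 7^1)

7^31 = 157775382034845806615042743. Using exponentiation by squaring, this requires 8 multiplications. The key idea: if the exponent is even, square the half-power; if odd, multiply by the base once.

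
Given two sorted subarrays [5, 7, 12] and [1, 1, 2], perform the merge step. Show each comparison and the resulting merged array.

Merging process:

Compare 5 vs 1: take 1 from right. Merged: [1]
Compare 5 vs 1: take 1 from right. Merged: [1, 1]
Compare 5 vs 2: take 2 from right. Merged: [1, 1, 2]
Append remaining from left: [5, 7, 12]. Merged: [1, 1, 2, 5, 7, 12]

Final merged array: [1, 1, 2, 5, 7, 12]
Total comparisons: 3

The merged array is [1, 1, 2, 5, 7, 12], requiring 3 comparisons. The merge step runs in O(n) time where n is the total number of elements.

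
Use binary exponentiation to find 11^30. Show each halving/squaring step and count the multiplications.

Computing 11^30 by squaring (build up from 11^1; each line after the first costs one multiplication):

11^1 = 11
11^2 = (11^1)^2 = 11^2 = 121
11^3 = 11 * 11^2 = 11 * 121 = 1331
11^6 = (11^3)^2 = 1331^2 = 1771561
11^7 = 11 * 11^6 = 11 * 1771561 = 19487171
11^14 = (11^7)^2 = 19487171^2 = 379749833583241
11^15 = 11 * 11^14 = 11 * 379749833583241 = 4177248169415651
11^30 = (11^15)^2 = 4177248169415651^2 = 17449402268886407318558803753801

Result: 17449402268886407318558803753801
Multiplications needed: 7 (7 lines after 11^1)

11^30 = 17449402268886407318558803753801. Using exponentiation by squaring, this requires 7 multiplications. The key idea: if the exponent is even, square the half-power; if odd, multiply by the base once.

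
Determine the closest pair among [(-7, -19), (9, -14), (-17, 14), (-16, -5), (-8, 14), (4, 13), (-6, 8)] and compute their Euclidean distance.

Computing all pairwise distances among 7 points:

d((-7, -19), (9, -14)) = 16.7631
d((-7, -19), (-17, 14)) = 34.4819
d((-7, -19), (-16, -5)) = 16.6433
d((-7, -19), (-8, 14)) = 33.0151
d((-7, -19), (4, 13)) = 33.8378
d((-7, -19), (-6, 8)) = 27.0185
d((9, -14), (-17, 14)) = 38.2099
d((9, -14), (-16, -5)) = 26.5707
d((9, -14), (-8, 14)) = 32.7567
d((9, -14), (4, 13)) = 27.4591
d((9, -14), (-6, 8)) = 26.6271
d((-17, 14), (-16, -5)) = 19.0263
d((-17, 14), (-8, 14)) = 9.0
d((-17, 14), (4, 13)) = 21.0238
d((-17, 14), (-6, 8)) = 12.53
d((-16, -5), (-8, 14)) = 20.6155
d((-16, -5), (4, 13)) = 26.9072
d((-16, -5), (-6, 8)) = 16.4012
d((-8, 14), (4, 13)) = 12.0416
d((-8, 14), (-6, 8)) = 6.3246 <-- minimum
d((4, 13), (-6, 8)) = 11.1803

Closest pair: (-8, 14) and (-6, 8) with distance 6.3246

The closest pair is (-8, 14) and (-6, 8) with Euclidean distance 6.3246. For 7 points, brute-force pairwise comparison is shown above. For large n, the divide-and-conquer algorithm (sort by x, recurse on halves, check the dividing strip) achieves O(n log n).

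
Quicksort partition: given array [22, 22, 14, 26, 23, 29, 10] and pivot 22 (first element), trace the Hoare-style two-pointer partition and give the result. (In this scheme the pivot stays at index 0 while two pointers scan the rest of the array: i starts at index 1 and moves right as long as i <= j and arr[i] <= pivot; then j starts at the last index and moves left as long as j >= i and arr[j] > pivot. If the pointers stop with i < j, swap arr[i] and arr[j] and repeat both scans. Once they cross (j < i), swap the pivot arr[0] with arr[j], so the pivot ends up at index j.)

Hoare-style two-pointer partition with pivot = 22:

Initial array: [22, 22, 14, 26, 23, 29, 10]

Pointers start at i = 1, j = 6.
i stops at index 3 (arr[3]=26 > 22), j stops at index 6 (arr[6]=10 <= 22): swap arr[3] and arr[6], array becomes [22, 22, 14, 10, 23, 29, 26]
i ends at 4, j ends at 3: the pointers have crossed (j < i), so scanning stops.

Swap pivot arr[0] with arr[3] to place pivot at position 3: [10, 22, 14, 22, 23, 29, 26]
Pivot position: 3

After partitioning with pivot 22, the array becomes [10, 22, 14, 22, 23, 29, 26]. The pivot is placed at index 3. All elements to the left of the pivot are <= 22, and all elements to the right are > 22.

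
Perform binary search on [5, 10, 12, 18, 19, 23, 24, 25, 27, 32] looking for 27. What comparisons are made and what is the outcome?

Binary search for 27 in [5, 10, 12, 18, 19, 23, 24, 25, 27, 32]:

lo=0, hi=9, mid=4, arr[mid]=19 -> 19 < 27, search right half
lo=5, hi=9, mid=7, arr[mid]=25 -> 25 < 27, search right half
lo=8, hi=9, mid=8, arr[mid]=27 -> Found target at index 8!

Binary search finds 27 at index 8 after 3 comparisons. The search repeatedly halves the search space by comparing with the middle element.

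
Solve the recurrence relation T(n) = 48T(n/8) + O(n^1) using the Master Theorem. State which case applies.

Master Theorem for T(n) = 48T(n/8) + O(n^1):

a = 48, b = 8, c = 1
log_b(a) = log_8(48) = 1.8617

Case 1: c = 1 < log_8(48) = 1.8617
T(n) = O(n^(log_8 48))

For T(n) = 48T(n/8) + O(n^1): log_8(48) = 1.8617. This is Case 1 of the Master Theorem (c < log_b(a), work dominated by leaves), giving O(n^(log_8 48)).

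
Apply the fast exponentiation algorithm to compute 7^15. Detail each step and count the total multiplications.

Computing 7^15 by squaring (build up from 7^1; each line after the first costs one multiplication):

7^1 = 7
7^2 = (7^1)^2 = 7^2 = 49
7^3 = 7 * 7^2 = 7 * 49 = 343
7^6 = (7^3)^2 = 343^2 = 117649
7^7 = 7 * 7^6 = 7 * 117649 = 823543
7^14 = (7^7)^2 = 823543^2 = 678223072849
7^15 = 7 * 7^14 = 7 * 678223072849 = 4747561509943

Result: 4747561509943
Multiplications needed: 6 (6 lines after 7^1)

7^15 = 4747561509943. Using exponentiation by squaring, this requires 6 multiplications. The key idea: if the exponent is even, square the half-power; if odd, multiply by the base once.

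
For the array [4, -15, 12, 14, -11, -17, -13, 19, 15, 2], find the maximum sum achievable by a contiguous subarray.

Using Kadane's algorithm on [4, -15, 12, 14, -11, -17, -13, 19, 15, 2]:

Scanning through the array:
Position 1 (value -15): max_ending_here = -11, max_so_far = 4
Position 2 (value 12): max_ending_here = 12, max_so_far = 12
Position 3 (value 14): max_ending_here = 26, max_so_far = 26
Position 4 (value -11): max_ending_here = 15, max_so_far = 26
Position 5 (value -17): max_ending_here = -2, max_so_far = 26
Position 6 (value -13): max_ending_here = -13, max_so_far = 26
Position 7 (value 19): max_ending_here = 19, max_so_far = 26
Position 8 (value 15): max_ending_here = 34, max_so_far = 34
Position 9 (value 2): max_ending_here = 36, max_so_far = 36

Maximum subarray: [19, 15, 2]
Maximum sum: 36

The maximum subarray is [19, 15, 2] with sum 36. This subarray runs from index 7 to index 9.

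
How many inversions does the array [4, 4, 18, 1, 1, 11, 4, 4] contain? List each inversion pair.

Finding inversions in [4, 4, 18, 1, 1, 11, 4, 4]:

(0, 3): arr[0]=4 > arr[3]=1
(0, 4): arr[0]=4 > arr[4]=1
(1, 3): arr[1]=4 > arr[3]=1
(1, 4): arr[1]=4 > arr[4]=1
(2, 3): arr[2]=18 > arr[3]=1
(2, 4): arr[2]=18 > arr[4]=1
(2, 5): arr[2]=18 > arr[5]=11
(2, 6): arr[2]=18 > arr[6]=4
(2, 7): arr[2]=18 > arr[7]=4
(5, 6): arr[5]=11 > arr[6]=4
(5, 7): arr[5]=11 > arr[7]=4

Total inversions: 11

The array has 11 inversion(s): (0,3), (0,4), (1,3), (1,4), (2,3), (2,4), (2,5), (2,6), (2,7), (5,6), (5,7). Each pair (i,j) satisfies i < j and arr[i] > arr[j].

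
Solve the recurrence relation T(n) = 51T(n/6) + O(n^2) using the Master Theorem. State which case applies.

Master Theorem for T(n) = 51T(n/6) + O(n^2):

a = 51, b = 6, c = 2
log_b(a) = log_6(51) = 2.1944

Case 1: c = 2 < log_6(51) = 2.1944
T(n) = O(n^(log_6 51))

For T(n) = 51T(n/6) + O(n^2): log_6(51) = 2.1944. This is Case 1 of the Master Theorem (c < log_b(a), work dominated by leaves), giving O(n^(log_6 51)).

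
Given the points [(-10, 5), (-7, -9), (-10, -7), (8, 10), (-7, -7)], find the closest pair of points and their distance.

Computing all pairwise distances among 5 points:

d((-10, 5), (-7, -9)) = 14.3178
d((-10, 5), (-10, -7)) = 12.0
d((-10, 5), (8, 10)) = 18.6815
d((-10, 5), (-7, -7)) = 12.3693
d((-7, -9), (-10, -7)) = 3.6056
d((-7, -9), (8, 10)) = 24.2074
d((-7, -9), (-7, -7)) = 2.0 <-- minimum
d((-10, -7), (8, 10)) = 24.7588
d((-10, -7), (-7, -7)) = 3.0
d((8, 10), (-7, -7)) = 22.6716

Closest pair: (-7, -9) and (-7, -7) with distance 2.0

The closest pair is (-7, -9) and (-7, -7) with Euclidean distance 2.0. For 5 points, brute-force pairwise comparison is shown above. For large n, the divide-and-conquer algorithm (sort by x, recurse on halves, check the dividing strip) achieves O(n log n).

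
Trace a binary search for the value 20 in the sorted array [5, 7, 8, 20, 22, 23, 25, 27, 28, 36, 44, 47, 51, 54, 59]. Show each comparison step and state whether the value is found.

Binary search for 20 in [5, 7, 8, 20, 22, 23, 25, 27, 28, 36, 44, 47, 51, 54, 59]:

lo=0, hi=14, mid=7, arr[mid]=27 -> 27 > 20, search left half
lo=0, hi=6, mid=3, arr[mid]=20 -> Found target at index 3!

Binary search finds 20 at index 3 after 2 comparisons. The search repeatedly halves the search space by comparing with the middle element.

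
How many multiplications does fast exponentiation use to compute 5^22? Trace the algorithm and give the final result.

Computing 5^22 by squaring (build up from 5^1; each line after the first costs one multiplication):

5^1 = 5
5^2 = (5^1)^2 = 5^2 = 25
5^4 = (5^2)^2 = 25^2 = 625
5^5 = 5 * 5^4 = 5 * 625 = 3125
5^10 = (5^5)^2 = 3125^2 = 9765625
5^11 = 5 * 5^10 = 5 * 9765625 = 48828125
5^22 = (5^11)^2 = 48828125^2 = 2384185791015625

Result: 2384185791015625
Multiplications needed: 6 (6 lines after 5^1)

5^22 = 2384185791015625. Using exponentiation by squaring, this requires 6 multiplications. The key idea: if the exponent is even, square the half-power; if odd, multiply by the base once.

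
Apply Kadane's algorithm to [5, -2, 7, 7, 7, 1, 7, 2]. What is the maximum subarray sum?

Using Kadane's algorithm on [5, -2, 7, 7, 7, 1, 7, 2]:

Scanning through the array:
Position 1 (value -2): max_ending_here = 3, max_so_far = 5
Position 2 (value 7): max_ending_here = 10, max_so_far = 10
Position 3 (value 7): max_ending_here = 17, max_so_far = 17
Position 4 (value 7): max_ending_here = 24, max_so_far = 24
Position 5 (value 1): max_ending_here = 25, max_so_far = 25
Position 6 (value 7): max_ending_here = 32, max_so_far = 32
Position 7 (value 2): max_ending_here = 34, max_so_far = 34

Maximum subarray: [5, -2, 7, 7, 7, 1, 7, 2]
Maximum sum: 34

The maximum subarray is [5, -2, 7, 7, 7, 1, 7, 2] with sum 34. This subarray runs from index 0 to index 7.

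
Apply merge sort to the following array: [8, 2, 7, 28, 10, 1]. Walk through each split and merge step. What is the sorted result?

Merge sort trace:

Split: [8, 2, 7, 28, 10, 1] -> [8, 2, 7] and [28, 10, 1]
  Split: [8, 2, 7] -> [8] and [2, 7]
    Split: [2, 7] -> [2] and [7]
    Merge: [2] + [7] -> [2, 7]
  Merge: [8] + [2, 7] -> [2, 7, 8]
  Split: [28, 10, 1] -> [28] and [10, 1]
    Split: [10, 1] -> [10] and [1]
    Merge: [10] + [1] -> [1, 10]
  Merge: [28] + [1, 10] -> [1, 10, 28]
Merge: [2, 7, 8] + [1, 10, 28] -> [1, 2, 7, 8, 10, 28]

Final sorted array: [1, 2, 7, 8, 10, 28]

The merge sort proceeds by recursively splitting the array and merging sorted halves.
After all merges, the sorted array is [1, 2, 7, 8, 10, 28].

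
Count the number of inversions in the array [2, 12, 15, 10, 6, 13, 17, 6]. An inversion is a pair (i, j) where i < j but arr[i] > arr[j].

Finding inversions in [2, 12, 15, 10, 6, 13, 17, 6]:

(1, 3): arr[1]=12 > arr[3]=10
(1, 4): arr[1]=12 > arr[4]=6
(1, 7): arr[1]=12 > arr[7]=6
(2, 3): arr[2]=15 > arr[3]=10
(2, 4): arr[2]=15 > arr[4]=6
(2, 5): arr[2]=15 > arr[5]=13
(2, 7): arr[2]=15 > arr[7]=6
(3, 4): arr[3]=10 > arr[4]=6
(3, 7): arr[3]=10 > arr[7]=6
(5, 7): arr[5]=13 > arr[7]=6
(6, 7): arr[6]=17 > arr[7]=6

Total inversions: 11

The array has 11 inversion(s): (1,3), (1,4), (1,7), (2,3), (2,4), (2,5), (2,7), (3,4), (3,7), (5,7), (6,7). Each pair (i,j) satisfies i < j and arr[i] > arr[j].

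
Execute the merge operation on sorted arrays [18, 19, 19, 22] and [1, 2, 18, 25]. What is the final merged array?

Merging process:

Compare 18 vs 1: take 1 from right. Merged: [1]
Compare 18 vs 2: take 2 from right. Merged: [1, 2]
Compare 18 vs 18: take 18 from left. Merged: [1, 2, 18]
Compare 19 vs 18: take 18 from right. Merged: [1, 2, 18, 18]
Compare 19 vs 25: take 19 from left. Merged: [1, 2, 18, 18, 19]
Compare 19 vs 25: take 19 from left. Merged: [1, 2, 18, 18, 19, 19]
Compare 22 vs 25: take 22 from left. Merged: [1, 2, 18, 18, 19, 19, 22]
Append remaining from right: [25]. Merged: [1, 2, 18, 18, 19, 19, 22, 25]

Final merged array: [1, 2, 18, 18, 19, 19, 22, 25]
Total comparisons: 7

The merged array is [1, 2, 18, 18, 19, 19, 22, 25], requiring 7 comparisons. The merge step runs in O(n) time where n is the total number of elements.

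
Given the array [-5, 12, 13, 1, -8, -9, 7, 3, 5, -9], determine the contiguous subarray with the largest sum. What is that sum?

Using Kadane's algorithm on [-5, 12, 13, 1, -8, -9, 7, 3, 5, -9]:

Scanning through the array:
Position 1 (value 12): max_ending_here = 12, max_so_far = 12
Position 2 (value 13): max_ending_here = 25, max_so_far = 25
Position 3 (value 1): max_ending_here = 26, max_so_far = 26
Position 4 (value -8): max_ending_here = 18, max_so_far = 26
Position 5 (value -9): max_ending_here = 9, max_so_far = 26
Position 6 (value 7): max_ending_here = 16, max_so_far = 26
Position 7 (value 3): max_ending_here = 19, max_so_far = 26
Position 8 (value 5): max_ending_here = 24, max_so_far = 26
Position 9 (value -9): max_ending_here = 15, max_so_far = 26

Maximum subarray: [12, 13, 1]
Maximum sum: 26

The maximum subarray is [12, 13, 1] with sum 26. This subarray runs from index 1 to index 3.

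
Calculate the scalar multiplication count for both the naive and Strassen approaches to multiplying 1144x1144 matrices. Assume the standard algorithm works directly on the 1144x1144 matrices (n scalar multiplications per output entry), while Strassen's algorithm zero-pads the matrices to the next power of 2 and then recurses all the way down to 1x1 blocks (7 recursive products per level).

Matrix multiplication for 1144x1144 matrices:

Strassen's algorithm requires power-of-2 dimensions. Pad 1144x1144 to 2048x2048 (next power of 2).

Standard algorithm: 1144^3 = 1497193984 multiplications
Strassen's algorithm: 7^(log2(2048)) = 7^11 = 1977326743 multiplications
Difference: 1497193984 - 1977326743 = -480132759 (Strassen uses MORE here due to padding overhead — for small or just-over-power-of-2 n, padding can outweigh the per-level savings)

Standard: 1497193984 multiplications (1144^3). Strassen: 1977326743 multiplications (7^11, after padding to 2048x2048). Strassen reduces 8 recursive multiplications to 7 at each level.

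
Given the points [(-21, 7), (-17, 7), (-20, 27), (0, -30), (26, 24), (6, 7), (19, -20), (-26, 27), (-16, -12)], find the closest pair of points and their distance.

Computing all pairwise distances among 9 points:

d((-21, 7), (-17, 7)) = 4.0 <-- minimum
d((-21, 7), (-20, 27)) = 20.025
d((-21, 7), (0, -30)) = 42.5441
d((-21, 7), (26, 24)) = 49.98
d((-21, 7), (6, 7)) = 27.0
d((-21, 7), (19, -20)) = 48.2597
d((-21, 7), (-26, 27)) = 20.6155
d((-21, 7), (-16, -12)) = 19.6469
d((-17, 7), (-20, 27)) = 20.2237
d((-17, 7), (0, -30)) = 40.7185
d((-17, 7), (26, 24)) = 46.2385
d((-17, 7), (6, 7)) = 23.0
d((-17, 7), (19, -20)) = 45.0
d((-17, 7), (-26, 27)) = 21.9317
d((-17, 7), (-16, -12)) = 19.0263
d((-20, 27), (0, -30)) = 60.407
d((-20, 27), (26, 24)) = 46.0977
d((-20, 27), (6, 7)) = 32.8024
d((-20, 27), (19, -20)) = 61.0737
d((-20, 27), (-26, 27)) = 6.0
d((-20, 27), (-16, -12)) = 39.2046
d((0, -30), (26, 24)) = 59.9333
d((0, -30), (6, 7)) = 37.4833
d((0, -30), (19, -20)) = 21.4709
d((0, -30), (-26, 27)) = 62.6498
d((0, -30), (-16, -12)) = 24.0832
d((26, 24), (6, 7)) = 26.2488
d((26, 24), (19, -20)) = 44.5533
d((26, 24), (-26, 27)) = 52.0865
d((26, 24), (-16, -12)) = 55.3173
d((6, 7), (19, -20)) = 29.9666
d((6, 7), (-26, 27)) = 37.7359
d((6, 7), (-16, -12)) = 29.0689
d((19, -20), (-26, 27)) = 65.0692
d((19, -20), (-16, -12)) = 35.9026
d((-26, 27), (-16, -12)) = 40.2616

Closest pair: (-21, 7) and (-17, 7) with distance 4.0

The closest pair is (-21, 7) and (-17, 7) with Euclidean distance 4.0. For 9 points, brute-force pairwise comparison is shown above. For large n, the divide-and-conquer algorithm (sort by x, recurse on halves, check the dividing strip) achieves O(n log n).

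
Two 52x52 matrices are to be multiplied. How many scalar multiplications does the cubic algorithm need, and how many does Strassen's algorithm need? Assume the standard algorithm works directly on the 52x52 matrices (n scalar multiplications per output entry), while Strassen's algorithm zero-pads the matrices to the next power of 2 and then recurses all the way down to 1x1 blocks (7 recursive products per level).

Matrix multiplication for 52x52 matrices:

Strassen's algorithm requires power-of-2 dimensions. Pad 52x52 to 64x64 (next power of 2).

Standard algorithm: 52^3 = 140608 multiplications
Strassen's algorithm: 7^(log2(64)) = 7^6 = 117649 multiplications
Savings: 140608 - 117649 = 22959 multiplications

Standard: 140608 multiplications (52^3). Strassen: 117649 multiplications (7^6, after padding to 64x64). Strassen reduces 8 recursive multiplications to 7 at each level.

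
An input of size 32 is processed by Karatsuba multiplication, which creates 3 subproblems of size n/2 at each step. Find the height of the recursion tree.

For divide and conquer with division factor 2:

Problem sizes at each level:
Level 0: 32
Level 1: 16
Level 2: 8
Level 3: 4
Level 4: 2
Level 5: 1

The root is level 0 and the size-1 base case is level 5 (the tree spans levels 0 through 5, i.e. 6 levels counting the root), so the depth is the number of divisions: log_2(32) = 5

The recursion tree depth is log_2(32) = 5. At each level, the problem size is divided by 2, so it takes 5 divisions to reduce to a base case of size 1. The algorithm makes 3 recursive calls at each level.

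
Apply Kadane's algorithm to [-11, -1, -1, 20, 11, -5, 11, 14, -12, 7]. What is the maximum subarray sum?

Using Kadane's algorithm on [-11, -1, -1, 20, 11, -5, 11, 14, -12, 7]:

Scanning through the array:
Position 1 (value -1): max_ending_here = -1, max_so_far = -1
Position 2 (value -1): max_ending_here = -1, max_so_far = -1
Position 3 (value 20): max_ending_here = 20, max_so_far = 20
Position 4 (value 11): max_ending_here = 31, max_so_far = 31
Position 5 (value -5): max_ending_here = 26, max_so_far = 31
Position 6 (value 11): max_ending_here = 37, max_so_far = 37
Position 7 (value 14): max_ending_here = 51, max_so_far = 51
Position 8 (value -12): max_ending_here = 39, max_so_far = 51
Position 9 (value 7): max_ending_here = 46, max_so_far = 51

Maximum subarray: [20, 11, -5, 11, 14]
Maximum sum: 51

The maximum subarray is [20, 11, -5, 11, 14] with sum 51. This subarray runs from index 3 to index 7.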